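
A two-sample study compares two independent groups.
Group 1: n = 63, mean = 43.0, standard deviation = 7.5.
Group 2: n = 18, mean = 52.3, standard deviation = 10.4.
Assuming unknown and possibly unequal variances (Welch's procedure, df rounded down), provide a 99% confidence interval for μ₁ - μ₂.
(-16.71, -1.89)

Difference: x̄₁ - x̄₂ = -9.30
SE = √(s₁²/n₁ + s₂²/n₂) = √(7.5²/63 + 10.4²/18) = 2.6271
df = 22.29 → 22 (Welch–Satterthwaite, rounded down)
t* = 2.819

CI: -9.30 ± 2.819 · 2.6271 = -9.30 ± 7.41 = (-16.71, -1.89)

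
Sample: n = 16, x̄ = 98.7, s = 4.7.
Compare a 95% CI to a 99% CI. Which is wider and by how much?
99% CI is wider by 1.92

df = 15
95% CI: t* = 2.131, (96.20, 101.20), width = 2 · t* · s/√n = 5.01
99% CI: t* = 2.947, (95.24, 102.16), width = 2 · t* · s/√n = 6.93

The 99% CI is wider by 6.93 - 5.01 = 1.92.
Higher confidence requires a wider interval.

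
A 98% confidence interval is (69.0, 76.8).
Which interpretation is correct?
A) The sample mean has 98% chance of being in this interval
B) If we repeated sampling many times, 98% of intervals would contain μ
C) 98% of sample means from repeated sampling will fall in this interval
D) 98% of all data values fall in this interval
B

A) Wrong — x̄ is observed and sits in the interval by construction.
B) Correct — this is the frequentist long-run coverage interpretation.
C) Wrong — coverage applies to intervals containing μ, not to future x̄ values.
D) Wrong — a CI is about the parameter μ, not individual data values.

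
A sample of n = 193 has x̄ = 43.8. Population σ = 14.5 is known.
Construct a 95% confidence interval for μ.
(41.75, 45.85)

z-interval (σ known):
z* = 1.960 for 95% confidence

Margin of error = z* · σ/√n = 1.960 · 14.5/√193 = 2.05

CI: (43.8 - 2.05, 43.8 + 2.05) = (41.75, 45.85)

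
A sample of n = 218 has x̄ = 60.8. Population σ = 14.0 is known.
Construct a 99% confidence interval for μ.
(58.36, 63.24)

z-interval (σ known):
z* = 2.576 for 99% confidence

Margin of error = z* · σ/√n = 2.576 · 14.0/√218 = 2.44

CI: (60.8 - 2.44, 60.8 + 2.44) = (58.36, 63.24)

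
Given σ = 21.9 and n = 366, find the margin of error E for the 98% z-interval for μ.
Margin of error = 2.66

Margin of error = z* · σ/√n
= 2.326 · 21.9/√366
= 2.326 · 21.9/19.1311
= 2.66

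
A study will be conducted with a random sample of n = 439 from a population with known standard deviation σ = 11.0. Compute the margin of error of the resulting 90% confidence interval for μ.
Margin of error = 0.86

Margin of error = z* · σ/√n
= 1.645 · 11.0/√439
= 1.645 · 11.0/20.9523
= 0.86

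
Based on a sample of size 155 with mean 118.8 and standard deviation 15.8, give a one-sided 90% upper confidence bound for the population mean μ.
μ ≤ 120.43

Upper bound (one-sided):
t* = 1.287 (one-sided for 90%)
Upper bound = x̄ + t* · s/√n = 118.8 + 1.287 · 15.8/√155 = 120.43

We are 90% confident that μ ≤ 120.43.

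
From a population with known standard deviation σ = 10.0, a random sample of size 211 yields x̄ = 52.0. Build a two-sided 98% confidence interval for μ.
(50.40, 53.60)

z-interval (σ known):
z* = 2.326 for 98% confidence

Margin of error = z* · σ/√n = 2.326 · 10.0/√211 = 1.60

CI: (52.0 - 1.60, 52.0 + 1.60) = (50.40, 53.60)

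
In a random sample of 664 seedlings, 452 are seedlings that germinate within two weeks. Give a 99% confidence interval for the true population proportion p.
(0.634, 0.727)

Proportion CI:
p̂ = 452/664 = 0.68072
SE = √(p̂(1-p̂)/n) = √(0.68072 · 0.31928 / 664) = 0.01809

z* = 2.576
Margin = z* · SE = 2.576 · 0.01809 = 0.0466

CI: 0.68072 ± 0.0466 = (0.634, 0.727)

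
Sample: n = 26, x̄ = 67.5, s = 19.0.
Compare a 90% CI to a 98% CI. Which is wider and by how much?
98% CI is wider by 5.79

df = 25
90% CI: t* = 1.708, (61.14, 73.86), width = 2 · t* · s/√n = 12.73
98% CI: t* = 2.485, (58.24, 76.76), width = 2 · t* · s/√n = 18.52

The 98% CI is wider by 18.52 - 12.73 = 5.79.
Higher confidence requires a wider interval.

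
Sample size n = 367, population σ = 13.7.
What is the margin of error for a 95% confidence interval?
Margin of error = 1.40

Margin of error = z* · σ/√n
= 1.960 · 13.7/√367
= 1.960 · 13.7/19.1572
= 1.40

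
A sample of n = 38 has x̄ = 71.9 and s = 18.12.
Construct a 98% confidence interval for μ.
(64.75, 79.05)

t-interval (σ unknown):
df = n - 1 = 37
t* = 2.431 for 98% confidence

Margin of error = t* · s/√n = 2.431 · 18.12/√38 = 7.15

CI: (64.75, 79.05)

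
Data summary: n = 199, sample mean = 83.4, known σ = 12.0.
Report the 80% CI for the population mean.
(82.31, 84.49)

z-interval (σ known):
z* = 1.282 for 80% confidence

Margin of error = z* · σ/√n = 1.282 · 12.0/√199 = 1.09

CI: (83.4 - 1.09, 83.4 + 1.09) = (82.31, 84.49)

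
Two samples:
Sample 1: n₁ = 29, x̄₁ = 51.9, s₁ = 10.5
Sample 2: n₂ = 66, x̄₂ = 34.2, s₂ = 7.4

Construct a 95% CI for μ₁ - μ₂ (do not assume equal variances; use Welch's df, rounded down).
(13.35, 22.05)

Difference: x̄₁ - x̄₂ = 17.70
SE = √(s₁²/n₁ + s₂²/n₂) = √(10.5²/29 + 7.4²/66) = 2.1521
df = 40.72 → 40 (Welch–Satterthwaite, rounded down)
t* = 2.021

CI: 17.70 ± 2.021 · 2.1521 = 17.70 ± 4.35 = (13.35, 22.05)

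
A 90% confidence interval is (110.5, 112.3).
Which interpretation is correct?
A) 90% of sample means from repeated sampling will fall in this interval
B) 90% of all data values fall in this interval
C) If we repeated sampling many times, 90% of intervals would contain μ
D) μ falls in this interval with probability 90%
C

A) Wrong — coverage applies to intervals containing μ, not to future x̄ values.
B) Wrong — a CI is about the parameter μ, not individual data values.
C) Correct — this is the frequentist long-run coverage interpretation.
D) Wrong — μ is fixed; the randomness lives in the interval, not in μ.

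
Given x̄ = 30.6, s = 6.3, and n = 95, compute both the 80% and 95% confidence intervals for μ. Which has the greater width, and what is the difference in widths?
95% CI is wider by 0.90

df = 94
80% CI: t* = 1.291, (29.77, 31.43), width = 2 · t* · s/√n = 1.67
95% CI: t* = 1.986, (29.32, 31.88), width = 2 · t* · s/√n = 2.57

The 95% CI is wider by 2.57 - 1.67 = 0.90.
Higher confidence requires a wider interval.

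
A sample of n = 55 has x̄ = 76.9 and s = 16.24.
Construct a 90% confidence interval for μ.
(73.23, 80.57)

t-interval (σ unknown):
df = n - 1 = 54
t* = 1.674 for 90% confidence

Margin of error = t* · s/√n = 1.674 · 16.24/√55 = 3.67

CI: (73.23, 80.57)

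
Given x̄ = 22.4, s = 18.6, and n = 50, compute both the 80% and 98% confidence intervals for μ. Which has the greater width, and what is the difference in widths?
98% CI is wider by 5.82

df = 49
80% CI: t* = 1.299, (18.98, 25.82), width = 2 · t* · s/√n = 6.83
98% CI: t* = 2.405, (16.07, 28.73), width = 2 · t* · s/√n = 12.65

The 98% CI is wider by 12.65 - 6.83 = 5.82.
Higher confidence requires a wider interval.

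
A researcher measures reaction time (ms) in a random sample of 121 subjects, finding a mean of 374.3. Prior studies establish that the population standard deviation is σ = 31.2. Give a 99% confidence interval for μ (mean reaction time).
(366.99, 381.61)

z-interval (σ known):
z* = 2.576 for 99% confidence

Margin of error = z* · σ/√n = 2.576 · 31.2/√121 = 7.31

CI: (374.3 - 7.31, 374.3 + 7.31) = (366.99, 381.61)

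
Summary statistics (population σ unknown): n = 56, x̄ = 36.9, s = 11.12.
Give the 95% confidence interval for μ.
(33.92, 39.88)

t-interval (σ unknown):
df = n - 1 = 55
t* = 2.004 for 95% confidence

Margin of error = t* · s/√n = 2.004 · 11.12/√56 = 2.98

CI: (33.92, 39.88)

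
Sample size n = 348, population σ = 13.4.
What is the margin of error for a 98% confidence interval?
Margin of error = 1.67

Margin of error = z* · σ/√n
= 2.326 · 13.4/√348
= 2.326 · 13.4/18.6548
= 1.67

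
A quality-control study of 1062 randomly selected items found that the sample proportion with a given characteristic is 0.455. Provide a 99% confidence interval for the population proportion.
(0.416, 0.494)

Proportion CI:
SE = √(p̂(1-p̂)/n) = √(0.455 · 0.545 / 1062) = 0.01528

z* = 2.576
Margin = z* · SE = 2.576 · 0.01528 = 0.0394

CI: 0.455 ± 0.0394 = (0.416, 0.494)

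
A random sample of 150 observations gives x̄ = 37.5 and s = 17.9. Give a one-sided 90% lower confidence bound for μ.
μ ≥ 35.62

Lower bound (one-sided):
t* = 1.287 (one-sided for 90%)
Lower bound = x̄ - t* · s/√n = 37.5 - 1.287 · 17.9/√150 = 35.62

We are 90% confident that μ ≥ 35.62.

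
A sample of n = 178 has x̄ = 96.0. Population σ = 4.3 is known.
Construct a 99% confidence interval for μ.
(95.17, 96.83)

z-interval (σ known):
z* = 2.576 for 99% confidence

Margin of error = z* · σ/√n = 2.576 · 4.3/√178 = 0.83

CI: (96.0 - 0.83, 96.0 + 0.83) = (95.17, 96.83)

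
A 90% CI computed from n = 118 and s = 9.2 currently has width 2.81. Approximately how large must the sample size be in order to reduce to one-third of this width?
n ≈ 1062

CI width ∝ 1/√n
To reduce width by factor 3, need √n to grow by 3 → need 3² = 9 times as many samples.

Current: n = 118, width = 2.81
New: n = 1062, width ≈ 0.93

Width reduced by factor of 2.81/0.93 = 3.02.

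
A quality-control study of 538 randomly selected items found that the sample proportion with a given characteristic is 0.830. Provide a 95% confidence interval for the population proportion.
(0.798, 0.862)

Proportion CI:
SE = √(p̂(1-p̂)/n) = √(0.830 · 0.170 / 538) = 0.01619

z* = 1.960
Margin = z* · SE = 1.960 · 0.01619 = 0.0317

CI: 0.830 ± 0.0317 = (0.798, 0.862)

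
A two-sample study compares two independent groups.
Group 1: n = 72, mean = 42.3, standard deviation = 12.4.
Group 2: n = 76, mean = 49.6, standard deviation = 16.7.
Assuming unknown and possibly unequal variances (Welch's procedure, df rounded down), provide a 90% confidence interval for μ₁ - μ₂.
(-11.29, -3.31)

Difference: x̄₁ - x̄₂ = -7.30
SE = √(s₁²/n₁ + s₂²/n₂) = √(12.4²/72 + 16.7²/76) = 2.4094
df = 138.24 → 138 (Welch–Satterthwaite, rounded down)
t* = 1.656

CI: -7.30 ± 1.656 · 2.4094 = -7.30 ± 3.99 = (-11.29, -3.31)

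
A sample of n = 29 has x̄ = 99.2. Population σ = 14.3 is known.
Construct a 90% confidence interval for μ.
(94.83, 103.57)

z-interval (σ known):
z* = 1.645 for 90% confidence

Margin of error = z* · σ/√n = 1.645 · 14.3/√29 = 4.37

CI: (99.2 - 4.37, 99.2 + 4.37) = (94.83, 103.57)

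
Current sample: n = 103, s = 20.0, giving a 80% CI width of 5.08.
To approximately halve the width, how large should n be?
n ≈ 412

CI width ∝ 1/√n
To reduce width by factor 2, need √n to grow by 2 → need 2² = 4 times as many samples.

Current: n = 103, width = 5.08
New: n = 412, width ≈ 2.53

Width reduced by factor of 5.08/2.53 = 2.01.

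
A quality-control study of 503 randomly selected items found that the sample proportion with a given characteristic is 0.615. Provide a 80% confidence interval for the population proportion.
(0.587, 0.643)

Proportion CI:
SE = √(p̂(1-p̂)/n) = √(0.615 · 0.385 / 503) = 0.02170

z* = 1.282
Margin = z* · SE = 1.282 · 0.02170 = 0.0278

CI: 0.615 ± 0.0278 = (0.587, 0.643)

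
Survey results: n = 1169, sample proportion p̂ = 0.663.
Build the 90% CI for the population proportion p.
(0.640, 0.686)

Proportion CI:
SE = √(p̂(1-p̂)/n) = √(0.663 · 0.337 / 1169) = 0.01382

z* = 1.645
Margin = z* · SE = 1.645 · 0.01382 = 0.0227

CI: 0.663 ± 0.0227 = (0.640, 0.686)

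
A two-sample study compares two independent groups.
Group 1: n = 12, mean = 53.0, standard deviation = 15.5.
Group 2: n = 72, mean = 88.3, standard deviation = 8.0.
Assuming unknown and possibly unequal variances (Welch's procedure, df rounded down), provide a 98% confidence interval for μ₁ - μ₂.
(-47.73, -22.87)

Difference: x̄₁ - x̄₂ = -35.30
SE = √(s₁²/n₁ + s₂²/n₂) = √(15.5²/12 + 8.0²/72) = 4.5727
df = 11.99 → 11 (Welch–Satterthwaite, rounded down)
t* = 2.718

CI: -35.30 ± 2.718 · 4.5727 = -35.30 ± 12.43 = (-47.73, -22.87)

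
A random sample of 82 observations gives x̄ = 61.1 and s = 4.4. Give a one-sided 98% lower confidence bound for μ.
μ ≥ 60.09

Lower bound (one-sided):
t* = 2.087 (one-sided for 98%)
Lower bound = x̄ - t* · s/√n = 61.1 - 2.087 · 4.4/√82 = 60.09

We are 98% confident that μ ≥ 60.09.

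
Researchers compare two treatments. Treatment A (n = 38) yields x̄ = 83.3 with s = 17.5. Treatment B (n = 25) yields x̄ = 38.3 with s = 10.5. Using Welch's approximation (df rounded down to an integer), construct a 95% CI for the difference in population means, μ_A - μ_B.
(37.94, 52.06)

Difference: x̄₁ - x̄₂ = 45.00
SE = √(s₁²/n₁ + s₂²/n₂) = √(17.5²/38 + 10.5²/25) = 3.5312
df = 60.60 → 60 (Welch–Satterthwaite, rounded down)
t* = 2.000

CI: 45.00 ± 2.000 · 3.5312 = 45.00 ± 7.06 = (37.94, 52.06)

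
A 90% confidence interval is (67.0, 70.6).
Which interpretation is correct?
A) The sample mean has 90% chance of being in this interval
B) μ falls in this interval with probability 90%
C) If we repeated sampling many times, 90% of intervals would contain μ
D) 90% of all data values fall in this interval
C

A) Wrong — x̄ is observed and sits in the interval by construction.
B) Wrong — μ is fixed; the randomness lives in the interval, not in μ.
C) Correct — this is the frequentist long-run coverage interpretation.
D) Wrong — a CI is about the parameter μ, not individual data values.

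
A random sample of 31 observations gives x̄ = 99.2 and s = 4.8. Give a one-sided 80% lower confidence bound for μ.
μ ≥ 98.46

Lower bound (one-sided):
t* = 0.854 (one-sided for 80%)
Lower bound = x̄ - t* · s/√n = 99.2 - 0.854 · 4.8/√31 = 98.46

We are 80% confident that μ ≥ 98.46.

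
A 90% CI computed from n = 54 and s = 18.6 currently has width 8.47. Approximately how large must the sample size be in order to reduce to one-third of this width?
n ≈ 486

CI width ∝ 1/√n
To reduce width by factor 3, need √n to grow by 3 → need 3² = 9 times as many samples.

Current: n = 54, width = 8.47
New: n = 486, width ≈ 2.78

Width reduced by factor of 8.47/2.78 = 3.05.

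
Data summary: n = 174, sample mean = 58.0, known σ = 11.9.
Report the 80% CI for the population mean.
(56.84, 59.16)

z-interval (σ known):
z* = 1.282 for 80% confidence

Margin of error = z* · σ/√n = 1.282 · 11.9/√174 = 1.16

CI: (58.0 - 1.16, 58.0 + 1.16) = (56.84, 59.16)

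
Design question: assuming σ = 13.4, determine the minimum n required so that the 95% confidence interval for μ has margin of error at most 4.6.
n ≥ 33

For margin E ≤ 4.6:
n ≥ (z* · σ / E)²
n ≥ (1.960 · 13.4 / 4.6)²
n ≥ 32.60

Minimum n = 33 (rounding up)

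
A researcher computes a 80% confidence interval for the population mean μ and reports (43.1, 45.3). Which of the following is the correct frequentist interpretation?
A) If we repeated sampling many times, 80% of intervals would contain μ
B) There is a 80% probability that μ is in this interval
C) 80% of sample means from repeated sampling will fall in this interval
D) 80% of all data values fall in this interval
A

A) Correct — this is the frequentist long-run coverage interpretation.
B) Wrong — μ is fixed; the randomness lives in the interval, not in μ.
C) Wrong — coverage applies to intervals containing μ, not to future x̄ values.
D) Wrong — a CI is about the parameter μ, not individual data values.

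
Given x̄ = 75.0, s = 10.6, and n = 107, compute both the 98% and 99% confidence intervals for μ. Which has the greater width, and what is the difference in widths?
99% CI is wider by 0.54

df = 106
98% CI: t* = 2.362, (72.58, 77.42), width = 2 · t* · s/√n = 4.84
99% CI: t* = 2.623, (72.31, 77.69), width = 2 · t* · s/√n = 5.38

The 99% CI is wider by 5.38 - 4.84 = 0.54.
Higher confidence requires a wider interval.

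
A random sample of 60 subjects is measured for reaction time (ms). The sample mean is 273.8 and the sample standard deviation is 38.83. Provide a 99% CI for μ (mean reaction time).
(260.46, 287.14)

t-interval (σ unknown):
df = n - 1 = 59
t* = 2.662 for 99% confidence

Margin of error = t* · s/√n = 2.662 · 38.83/√60 = 13.34

CI: (260.46, 287.14)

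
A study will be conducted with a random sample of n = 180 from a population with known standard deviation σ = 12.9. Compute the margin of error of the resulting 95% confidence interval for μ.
Margin of error = 1.88

Margin of error = z* · σ/√n
= 1.960 · 12.9/√180
= 1.960 · 12.9/13.4164
= 1.88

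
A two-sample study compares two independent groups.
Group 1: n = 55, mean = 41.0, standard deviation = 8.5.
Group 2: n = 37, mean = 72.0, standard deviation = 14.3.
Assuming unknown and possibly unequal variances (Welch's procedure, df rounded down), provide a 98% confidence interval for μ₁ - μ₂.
(-37.27, -24.73)

Difference: x̄₁ - x̄₂ = -31.00
SE = √(s₁²/n₁ + s₂²/n₂) = √(8.5²/55 + 14.3²/37) = 2.6154
df = 53.15 → 53 (Welch–Satterthwaite, rounded down)
t* = 2.399

CI: -31.00 ± 2.399 · 2.6154 = -31.00 ± 6.27 = (-37.27, -24.73)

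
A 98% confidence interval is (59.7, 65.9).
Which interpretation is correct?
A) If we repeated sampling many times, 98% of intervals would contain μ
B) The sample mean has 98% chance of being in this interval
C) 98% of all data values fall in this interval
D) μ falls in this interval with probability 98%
A

A) Correct — this is the frequentist long-run coverage interpretation.
B) Wrong — x̄ is observed and sits in the interval by construction.
C) Wrong — a CI is about the parameter μ, not individual data values.
D) Wrong — μ is fixed; the randomness lives in the interval, not in μ.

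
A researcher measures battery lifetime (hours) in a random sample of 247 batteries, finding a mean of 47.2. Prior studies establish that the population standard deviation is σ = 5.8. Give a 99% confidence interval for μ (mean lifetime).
(46.25, 48.15)

z-interval (σ known):
z* = 2.576 for 99% confidence

Margin of error = z* · σ/√n = 2.576 · 5.8/√247 = 0.95

CI: (47.2 - 0.95, 47.2 + 0.95) = (46.25, 48.15)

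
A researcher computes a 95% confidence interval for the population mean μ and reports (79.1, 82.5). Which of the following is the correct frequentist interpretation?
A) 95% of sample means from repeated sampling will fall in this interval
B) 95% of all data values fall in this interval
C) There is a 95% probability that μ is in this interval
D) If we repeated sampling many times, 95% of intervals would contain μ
D

A) Wrong — coverage applies to intervals containing μ, not to future x̄ values.
B) Wrong — a CI is about the parameter μ, not individual data values.
C) Wrong — μ is fixed; the randomness lives in the interval, not in μ.
D) Correct — this is the frequentist long-run coverage interpretation.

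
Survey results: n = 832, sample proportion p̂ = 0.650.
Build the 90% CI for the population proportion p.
(0.623, 0.677)

Proportion CI:
SE = √(p̂(1-p̂)/n) = √(0.650 · 0.350 / 832) = 0.01654

z* = 1.645
Margin = z* · SE = 1.645 · 0.01654 = 0.0272

CI: 0.650 ± 0.0272 = (0.623, 0.677)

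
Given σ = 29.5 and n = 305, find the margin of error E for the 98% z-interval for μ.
Margin of error = 3.93

Margin of error = z* · σ/√n
= 2.326 · 29.5/√305
= 2.326 · 29.5/17.4642
= 3.93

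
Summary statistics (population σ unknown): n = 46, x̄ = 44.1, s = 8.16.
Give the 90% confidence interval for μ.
(42.08, 46.12)

t-interval (σ unknown):
df = n - 1 = 45
t* = 1.679 for 90% confidence

Margin of error = t* · s/√n = 1.679 · 8.16/√46 = 2.02

CI: (42.08, 46.12)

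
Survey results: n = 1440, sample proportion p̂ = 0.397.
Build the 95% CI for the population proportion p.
(0.372, 0.422)

Proportion CI:
SE = √(p̂(1-p̂)/n) = √(0.397 · 0.603 / 1440) = 0.01289

z* = 1.960
Margin = z* · SE = 1.960 · 0.01289 = 0.0253

CI: 0.397 ± 0.0253 = (0.372, 0.422)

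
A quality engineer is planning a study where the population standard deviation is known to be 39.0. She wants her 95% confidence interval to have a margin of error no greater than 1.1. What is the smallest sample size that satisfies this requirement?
n ≥ 4829

For margin E ≤ 1.1:
n ≥ (z* · σ / E)²
n ≥ (1.960 · 39.0 / 1.1)²
n ≥ 4828.99

Minimum n = 4829 (rounding up)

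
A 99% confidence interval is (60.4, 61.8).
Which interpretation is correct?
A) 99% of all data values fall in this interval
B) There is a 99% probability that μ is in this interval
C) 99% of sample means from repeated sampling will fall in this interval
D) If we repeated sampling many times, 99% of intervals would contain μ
D

A) Wrong — a CI is about the parameter μ, not individual data values.
B) Wrong — μ is fixed; the randomness lives in the interval, not in μ.
C) Wrong — coverage applies to intervals containing μ, not to future x̄ values.
D) Correct — this is the frequentist long-run coverage interpretation.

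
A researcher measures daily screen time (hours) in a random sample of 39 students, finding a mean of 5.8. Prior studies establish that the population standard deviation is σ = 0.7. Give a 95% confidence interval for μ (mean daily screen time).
(5.58, 6.02)

z-interval (σ known):
z* = 1.960 for 95% confidence

Margin of error = z* · σ/√n = 1.960 · 0.7/√39 = 0.22

CI: (5.8 - 0.22, 5.8 + 0.22) = (5.58, 6.02)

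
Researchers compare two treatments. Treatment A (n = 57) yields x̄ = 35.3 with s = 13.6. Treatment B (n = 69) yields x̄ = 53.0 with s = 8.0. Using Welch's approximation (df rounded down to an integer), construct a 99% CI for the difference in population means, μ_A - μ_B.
(-23.08, -12.32)

Difference: x̄₁ - x̄₂ = -17.70
SE = √(s₁²/n₁ + s₂²/n₂) = √(13.6²/57 + 8.0²/69) = 2.0427
df = 86.75 → 86 (Welch–Satterthwaite, rounded down)
t* = 2.634

CI: -17.70 ± 2.634 · 2.0427 = -17.70 ± 5.38 = (-23.08, -12.32)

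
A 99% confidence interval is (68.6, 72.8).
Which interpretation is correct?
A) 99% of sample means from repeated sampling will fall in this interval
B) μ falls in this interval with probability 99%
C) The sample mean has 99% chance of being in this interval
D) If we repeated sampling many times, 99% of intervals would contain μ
D

A) Wrong — coverage applies to intervals containing μ, not to future x̄ values.
B) Wrong — μ is fixed; the randomness lives in the interval, not in μ.
C) Wrong — x̄ is observed and sits in the interval by construction.
D) Correct — this is the frequentist long-run coverage interpretation.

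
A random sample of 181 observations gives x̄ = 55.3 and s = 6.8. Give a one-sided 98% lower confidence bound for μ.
μ ≥ 54.25

Lower bound (one-sided):
t* = 2.069 (one-sided for 98%)
Lower bound = x̄ - t* · s/√n = 55.3 - 2.069 · 6.8/√181 = 54.25

We are 98% confident that μ ≥ 54.25.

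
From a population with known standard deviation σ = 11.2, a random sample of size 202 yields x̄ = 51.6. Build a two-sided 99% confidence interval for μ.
(49.57, 53.63)

z-interval (σ known):
z* = 2.576 for 99% confidence

Margin of error = z* · σ/√n = 2.576 · 11.2/√202 = 2.03

CI: (51.6 - 2.03, 51.6 + 2.03) = (49.57, 53.63)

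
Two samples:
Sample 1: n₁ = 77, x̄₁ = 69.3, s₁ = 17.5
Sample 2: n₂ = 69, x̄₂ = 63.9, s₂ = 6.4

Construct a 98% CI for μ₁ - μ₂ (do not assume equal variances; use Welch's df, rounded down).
(0.34, 10.46)

Difference: x̄₁ - x̄₂ = 5.40
SE = √(s₁²/n₁ + s₂²/n₂) = √(17.5²/77 + 6.4²/69) = 2.1380
df = 97.94 → 97 (Welch–Satterthwaite, rounded down)
t* = 2.365

CI: 5.40 ± 2.365 · 2.1380 = 5.40 ± 5.06 = (0.34, 10.46)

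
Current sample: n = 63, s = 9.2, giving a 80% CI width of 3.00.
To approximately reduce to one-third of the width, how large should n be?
n ≈ 567

CI width ∝ 1/√n
To reduce width by factor 3, need √n to grow by 3 → need 3² = 9 times as many samples.

Current: n = 63, width = 3.00
New: n = 567, width ≈ 0.99

Width reduced by factor of 3.00/0.99 = 3.03.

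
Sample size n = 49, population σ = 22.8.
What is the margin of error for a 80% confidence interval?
Margin of error = 4.18

Margin of error = z* · σ/√n
= 1.282 · 22.8/√49
= 1.282 · 22.8/7.0000
= 4.18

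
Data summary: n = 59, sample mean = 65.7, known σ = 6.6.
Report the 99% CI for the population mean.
(63.49, 67.91)

z-interval (σ known):
z* = 2.576 for 99% confidence

Margin of error = z* · σ/√n = 2.576 · 6.6/√59 = 2.21

CI: (65.7 - 2.21, 65.7 + 2.21) = (63.49, 67.91)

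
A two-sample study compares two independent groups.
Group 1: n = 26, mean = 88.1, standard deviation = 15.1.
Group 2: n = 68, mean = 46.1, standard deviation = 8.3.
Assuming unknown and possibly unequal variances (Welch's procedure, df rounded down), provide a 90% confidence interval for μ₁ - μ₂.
(36.69, 47.31)

Difference: x̄₁ - x̄₂ = 42.00
SE = √(s₁²/n₁ + s₂²/n₂) = √(15.1²/26 + 8.3²/68) = 3.1277
df = 30.96 → 30 (Welch–Satterthwaite, rounded down)
t* = 1.697

CI: 42.00 ± 1.697 · 3.1277 = 42.00 ± 5.31 = (36.69, 47.31)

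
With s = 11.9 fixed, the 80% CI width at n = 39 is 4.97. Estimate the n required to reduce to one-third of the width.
n ≈ 351

CI width ∝ 1/√n
To reduce width by factor 3, need √n to grow by 3 → need 3² = 9 times as many samples.

Current: n = 39, width = 4.97
New: n = 351, width ≈ 1.63

Width reduced by factor of 4.97/1.63 = 3.05.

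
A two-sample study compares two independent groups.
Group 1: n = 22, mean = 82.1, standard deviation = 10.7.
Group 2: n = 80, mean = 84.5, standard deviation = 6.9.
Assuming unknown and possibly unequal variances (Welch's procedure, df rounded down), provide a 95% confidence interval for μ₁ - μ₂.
(-7.36, 2.56)

Difference: x̄₁ - x̄₂ = -2.40
SE = √(s₁²/n₁ + s₂²/n₂) = √(10.7²/22 + 6.9²/80) = 2.4082
df = 25.99 → 25 (Welch–Satterthwaite, rounded down)
t* = 2.060

CI: -2.40 ± 2.060 · 2.4082 = -2.40 ± 4.96 = (-7.36, 2.56)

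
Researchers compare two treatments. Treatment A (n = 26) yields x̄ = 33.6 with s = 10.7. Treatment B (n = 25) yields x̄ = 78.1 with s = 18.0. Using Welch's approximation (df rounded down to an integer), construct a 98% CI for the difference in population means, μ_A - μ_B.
(-54.62, -34.38)

Difference: x̄₁ - x̄₂ = -44.50
SE = √(s₁²/n₁ + s₂²/n₂) = √(10.7²/26 + 18.0²/25) = 4.1669
df = 38.78 → 38 (Welch–Satterthwaite, rounded down)
t* = 2.429

CI: -44.50 ± 2.429 · 4.1669 = -44.50 ± 10.12 = (-54.62, -34.38)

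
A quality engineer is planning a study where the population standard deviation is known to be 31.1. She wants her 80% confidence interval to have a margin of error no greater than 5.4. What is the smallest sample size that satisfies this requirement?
n ≥ 55

For margin E ≤ 5.4:
n ≥ (z* · σ / E)²
n ≥ (1.282 · 31.1 / 5.4)²
n ≥ 54.51

Minimum n = 55 (rounding up)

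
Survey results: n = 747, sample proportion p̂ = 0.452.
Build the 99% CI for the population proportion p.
(0.405, 0.499)

Proportion CI:
SE = √(p̂(1-p̂)/n) = √(0.452 · 0.548 / 747) = 0.01821

z* = 2.576
Margin = z* · SE = 2.576 · 0.01821 = 0.0469

CI: 0.452 ± 0.0469 = (0.405, 0.499)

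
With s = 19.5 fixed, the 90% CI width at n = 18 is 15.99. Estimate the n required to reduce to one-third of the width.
n ≈ 162

CI width ∝ 1/√n
To reduce width by factor 3, need √n to grow by 3 → need 3² = 9 times as many samples.

Current: n = 18, width = 15.99
New: n = 162, width ≈ 5.07

Width reduced by factor of 15.99/5.07 = 3.15.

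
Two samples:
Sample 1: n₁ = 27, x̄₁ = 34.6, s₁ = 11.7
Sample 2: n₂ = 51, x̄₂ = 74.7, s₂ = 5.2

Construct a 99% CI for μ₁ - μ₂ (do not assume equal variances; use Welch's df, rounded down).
(-46.59, -33.61)

Difference: x̄₁ - x̄₂ = -40.10
SE = √(s₁²/n₁ + s₂²/n₂) = √(11.7²/27 + 5.2²/51) = 2.3665
df = 31.54 → 31 (Welch–Satterthwaite, rounded down)
t* = 2.744

CI: -40.10 ± 2.744 · 2.3665 = -40.10 ± 6.49 = (-46.59, -33.61)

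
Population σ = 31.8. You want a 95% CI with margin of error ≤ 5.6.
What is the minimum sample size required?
n ≥ 124

For margin E ≤ 5.6:
n ≥ (z* · σ / E)²
n ≥ (1.960 · 31.8 / 5.6)²
n ≥ 123.88

Minimum n = 124 (rounding up)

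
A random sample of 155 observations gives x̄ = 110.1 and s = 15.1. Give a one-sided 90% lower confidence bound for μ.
μ ≥ 108.54

Lower bound (one-sided):
t* = 1.287 (one-sided for 90%)
Lower bound = x̄ - t* · s/√n = 110.1 - 1.287 · 15.1/√155 = 108.54

We are 90% confident that μ ≥ 108.54.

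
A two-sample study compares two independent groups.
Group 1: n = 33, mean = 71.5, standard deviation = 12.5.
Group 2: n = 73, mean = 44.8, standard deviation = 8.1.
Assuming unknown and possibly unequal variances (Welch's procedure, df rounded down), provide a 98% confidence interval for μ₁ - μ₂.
(20.97, 32.43)

Difference: x̄₁ - x̄₂ = 26.70
SE = √(s₁²/n₁ + s₂²/n₂) = √(12.5²/33 + 8.1²/73) = 2.3735
df = 44.59 → 44 (Welch–Satterthwaite, rounded down)
t* = 2.414

CI: 26.70 ± 2.414 · 2.3735 = 26.70 ± 5.73 = (20.97, 32.43)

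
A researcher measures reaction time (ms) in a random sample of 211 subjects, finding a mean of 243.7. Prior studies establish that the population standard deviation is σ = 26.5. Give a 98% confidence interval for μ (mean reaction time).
(239.46, 247.94)

z-interval (σ known):
z* = 2.326 for 98% confidence

Margin of error = z* · σ/√n = 2.326 · 26.5/√211 = 4.24

CI: (243.7 - 4.24, 243.7 + 4.24) = (239.46, 247.94)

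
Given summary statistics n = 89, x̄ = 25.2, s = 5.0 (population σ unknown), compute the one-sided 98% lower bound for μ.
μ ≥ 24.09

Lower bound (one-sided):
t* = 2.085 (one-sided for 98%)
Lower bound = x̄ - t* · s/√n = 25.2 - 2.085 · 5.0/√89 = 24.09

We are 98% confident that μ ≥ 24.09.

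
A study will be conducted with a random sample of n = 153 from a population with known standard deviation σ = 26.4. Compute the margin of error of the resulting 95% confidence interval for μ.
Margin of error = 4.18

Margin of error = z* · σ/√n
= 1.960 · 26.4/√153
= 1.960 · 26.4/12.3693
= 4.18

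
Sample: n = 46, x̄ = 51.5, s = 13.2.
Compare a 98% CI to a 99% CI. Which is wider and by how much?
99% CI is wider by 1.08

df = 45
98% CI: t* = 2.412, (46.81, 56.19), width = 2 · t* · s/√n = 9.39
99% CI: t* = 2.690, (46.26, 56.74), width = 2 · t* · s/√n = 10.47

The 99% CI is wider by 10.47 - 9.39 = 1.08.
Higher confidence requires a wider interval.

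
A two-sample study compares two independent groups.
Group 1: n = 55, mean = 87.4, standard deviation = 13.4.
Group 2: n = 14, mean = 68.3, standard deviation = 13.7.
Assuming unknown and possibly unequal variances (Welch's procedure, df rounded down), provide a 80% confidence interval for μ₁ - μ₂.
(13.68, 24.52)

Difference: x̄₁ - x̄₂ = 19.10
SE = √(s₁²/n₁ + s₂²/n₂) = √(13.4²/55 + 13.7²/14) = 4.0830
df = 19.82 → 19 (Welch–Satterthwaite, rounded down)
t* = 1.328

CI: 19.10 ± 1.328 · 4.0830 = 19.10 ± 5.42 = (13.68, 24.52)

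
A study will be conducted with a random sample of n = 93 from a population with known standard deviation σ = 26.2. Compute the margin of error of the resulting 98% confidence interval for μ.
Margin of error = 6.32

Margin of error = z* · σ/√n
= 2.326 · 26.2/√93
= 2.326 · 26.2/9.6437
= 6.32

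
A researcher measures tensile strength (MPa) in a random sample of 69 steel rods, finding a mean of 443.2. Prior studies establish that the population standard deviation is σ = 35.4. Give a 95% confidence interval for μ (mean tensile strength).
(434.85, 451.55)

z-interval (σ known):
z* = 1.960 for 95% confidence

Margin of error = z* · σ/√n = 1.960 · 35.4/√69 = 8.35

CI: (443.2 - 8.35, 443.2 + 8.35) = (434.85, 451.55)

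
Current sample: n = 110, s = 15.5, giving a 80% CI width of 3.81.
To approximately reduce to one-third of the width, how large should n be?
n ≈ 990

CI width ∝ 1/√n
To reduce width by factor 3, need √n to grow by 3 → need 3² = 9 times as many samples.

Current: n = 110, width = 3.81
New: n = 990, width ≈ 1.26

Width reduced by factor of 3.81/1.26 = 3.02.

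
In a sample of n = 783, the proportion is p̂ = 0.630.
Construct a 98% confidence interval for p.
(0.590, 0.670)

Proportion CI:
SE = √(p̂(1-p̂)/n) = √(0.630 · 0.370 / 783) = 0.01725

z* = 2.326
Margin = z* · SE = 2.326 · 0.01725 = 0.0401

CI: 0.630 ± 0.0401 = (0.590, 0.670)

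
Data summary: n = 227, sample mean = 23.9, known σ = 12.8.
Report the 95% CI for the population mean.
(22.23, 25.57)

z-interval (σ known):
z* = 1.960 for 95% confidence

Margin of error = z* · σ/√n = 1.960 · 12.8/√227 = 1.67

CI: (23.9 - 1.67, 23.9 + 1.67) = (22.23, 25.57)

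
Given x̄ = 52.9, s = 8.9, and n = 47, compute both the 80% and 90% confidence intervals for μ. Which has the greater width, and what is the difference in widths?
90% CI is wider by 0.98

df = 46
80% CI: t* = 1.300, (51.21, 54.59), width = 2 · t* · s/√n = 3.38
90% CI: t* = 1.679, (50.72, 55.08), width = 2 · t* · s/√n = 4.36

The 90% CI is wider by 4.36 - 3.38 = 0.98.
Higher confidence requires a wider interval.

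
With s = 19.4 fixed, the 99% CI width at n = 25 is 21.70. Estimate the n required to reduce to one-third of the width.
n ≈ 225

CI width ∝ 1/√n
To reduce width by factor 3, need √n to grow by 3 → need 3² = 9 times as many samples.

Current: n = 25, width = 21.70
New: n = 225, width ≈ 6.72

Width reduced by factor of 21.70/6.72 = 3.23.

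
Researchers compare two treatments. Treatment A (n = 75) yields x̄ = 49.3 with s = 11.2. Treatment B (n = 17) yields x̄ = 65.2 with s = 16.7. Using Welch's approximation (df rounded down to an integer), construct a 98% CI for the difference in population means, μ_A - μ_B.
(-26.70, -5.10)

Difference: x̄₁ - x̄₂ = -15.90
SE = √(s₁²/n₁ + s₂²/n₂) = √(11.2²/75 + 16.7²/17) = 4.2518
df = 19.39 → 19 (Welch–Satterthwaite, rounded down)
t* = 2.539

CI: -15.90 ± 2.539 · 4.2518 = -15.90 ± 10.80 = (-26.70, -5.10)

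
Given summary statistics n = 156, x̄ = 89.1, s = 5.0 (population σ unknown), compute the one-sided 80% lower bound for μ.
μ ≥ 88.76

Lower bound (one-sided):
t* = 0.844 (one-sided for 80%)
Lower bound = x̄ - t* · s/√n = 89.1 - 0.844 · 5.0/√156 = 88.76

We are 80% confident that μ ≥ 88.76.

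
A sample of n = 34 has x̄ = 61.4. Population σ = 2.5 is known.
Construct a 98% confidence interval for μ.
(60.40, 62.40)

z-interval (σ known):
z* = 2.326 for 98% confidence

Margin of error = z* · σ/√n = 2.326 · 2.5/√34 = 1.00

CI: (61.4 - 1.00, 61.4 + 1.00) = (60.40, 62.40)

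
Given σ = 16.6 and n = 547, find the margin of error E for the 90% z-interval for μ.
Margin of error = 1.17

Margin of error = z* · σ/√n
= 1.645 · 16.6/√547
= 1.645 · 16.6/23.3880
= 1.17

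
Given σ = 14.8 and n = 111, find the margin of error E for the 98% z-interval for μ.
Margin of error = 3.27

Margin of error = z* · σ/√n
= 2.326 · 14.8/√111
= 2.326 · 14.8/10.5357
= 3.27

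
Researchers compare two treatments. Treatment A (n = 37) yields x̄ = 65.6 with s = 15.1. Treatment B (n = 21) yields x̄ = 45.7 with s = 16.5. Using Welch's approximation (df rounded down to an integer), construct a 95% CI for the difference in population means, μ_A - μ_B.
(11.05, 28.75)

Difference: x̄₁ - x̄₂ = 19.90
SE = √(s₁²/n₁ + s₂²/n₂) = √(15.1²/37 + 16.5²/21) = 4.3734
df = 38.68 → 38 (Welch–Satterthwaite, rounded down)
t* = 2.024

CI: 19.90 ± 2.024 · 4.3734 = 19.90 ± 8.85 = (11.05, 28.75)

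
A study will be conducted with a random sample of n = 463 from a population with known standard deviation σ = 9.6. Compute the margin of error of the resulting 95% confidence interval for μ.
Margin of error = 0.87

Margin of error = z* · σ/√n
= 1.960 · 9.6/√463
= 1.960 · 9.6/21.5174
= 0.87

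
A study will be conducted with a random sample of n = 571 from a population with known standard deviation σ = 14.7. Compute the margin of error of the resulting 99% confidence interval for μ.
Margin of error = 1.58

Margin of error = z* · σ/√n
= 2.576 · 14.7/√571
= 2.576 · 14.7/23.8956
= 1.58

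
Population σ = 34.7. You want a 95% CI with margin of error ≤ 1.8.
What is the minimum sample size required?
n ≥ 1428

For margin E ≤ 1.8:
n ≥ (z* · σ / E)²
n ≥ (1.960 · 34.7 / 1.8)²
n ≥ 1427.66

Minimum n = 1428 (rounding up)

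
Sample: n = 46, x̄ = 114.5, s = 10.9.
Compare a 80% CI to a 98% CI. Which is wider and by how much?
98% CI is wider by 3.57

df = 45
80% CI: t* = 1.301, (112.41, 116.59), width = 2 · t* · s/√n = 4.18
98% CI: t* = 2.412, (110.62, 118.38), width = 2 · t* · s/√n = 7.75

The 98% CI is wider by 7.75 - 4.18 = 3.57.
Higher confidence requires a wider interval.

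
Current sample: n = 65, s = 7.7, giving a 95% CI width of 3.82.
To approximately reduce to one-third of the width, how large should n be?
n ≈ 585

CI width ∝ 1/√n
To reduce width by factor 3, need √n to grow by 3 → need 3² = 9 times as many samples.

Current: n = 65, width = 3.82
New: n = 585, width ≈ 1.25

Width reduced by factor of 3.82/1.25 = 3.06.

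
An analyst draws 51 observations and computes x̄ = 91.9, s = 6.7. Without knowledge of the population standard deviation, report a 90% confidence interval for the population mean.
(90.33, 93.47)

t-interval (σ unknown):
df = n - 1 = 50
t* = 1.676 for 90% confidence

Margin of error = t* · s/√n = 1.676 · 6.7/√51 = 1.57

CI: (90.33, 93.47)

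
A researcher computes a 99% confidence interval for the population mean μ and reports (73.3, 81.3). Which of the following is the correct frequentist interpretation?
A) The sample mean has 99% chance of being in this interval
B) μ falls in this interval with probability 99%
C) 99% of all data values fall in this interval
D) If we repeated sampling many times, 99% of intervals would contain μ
D

A) Wrong — x̄ is observed and sits in the interval by construction.
B) Wrong — μ is fixed; the randomness lives in the interval, not in μ.
C) Wrong — a CI is about the parameter μ, not individual data values.
D) Correct — this is the frequentist long-run coverage interpretation.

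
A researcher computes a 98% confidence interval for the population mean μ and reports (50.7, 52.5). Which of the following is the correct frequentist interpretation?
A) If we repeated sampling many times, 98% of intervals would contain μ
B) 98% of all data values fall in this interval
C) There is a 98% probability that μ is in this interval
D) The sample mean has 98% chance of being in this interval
A

A) Correct — this is the frequentist long-run coverage interpretation.
B) Wrong — a CI is about the parameter μ, not individual data values.
C) Wrong — μ is fixed; the randomness lives in the interval, not in μ.
D) Wrong — x̄ is observed and sits in the interval by construction.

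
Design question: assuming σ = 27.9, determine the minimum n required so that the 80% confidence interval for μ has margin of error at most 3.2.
n ≥ 125

For margin E ≤ 3.2:
n ≥ (z* · σ / E)²
n ≥ (1.282 · 27.9 / 3.2)²
n ≥ 124.94

Minimum n = 125 (rounding up)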